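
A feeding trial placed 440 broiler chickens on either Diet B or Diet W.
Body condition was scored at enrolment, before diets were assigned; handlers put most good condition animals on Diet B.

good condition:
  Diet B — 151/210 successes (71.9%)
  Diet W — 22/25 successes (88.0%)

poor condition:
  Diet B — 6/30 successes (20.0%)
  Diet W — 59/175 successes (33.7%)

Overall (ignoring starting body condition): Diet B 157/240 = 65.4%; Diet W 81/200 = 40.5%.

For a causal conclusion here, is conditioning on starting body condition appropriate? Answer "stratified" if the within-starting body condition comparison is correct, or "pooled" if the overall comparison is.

Here starting body condition is a common cause — it drives both which diet a case falls under and the outcome. The crude comparison mixes populations; the stratum-specific rates are the causally relevant ones.
Within each level — good condition: 71.9% vs 88.0%; poor condition: 20.0% vs 33.7% — Diet W is higher every time.

stratified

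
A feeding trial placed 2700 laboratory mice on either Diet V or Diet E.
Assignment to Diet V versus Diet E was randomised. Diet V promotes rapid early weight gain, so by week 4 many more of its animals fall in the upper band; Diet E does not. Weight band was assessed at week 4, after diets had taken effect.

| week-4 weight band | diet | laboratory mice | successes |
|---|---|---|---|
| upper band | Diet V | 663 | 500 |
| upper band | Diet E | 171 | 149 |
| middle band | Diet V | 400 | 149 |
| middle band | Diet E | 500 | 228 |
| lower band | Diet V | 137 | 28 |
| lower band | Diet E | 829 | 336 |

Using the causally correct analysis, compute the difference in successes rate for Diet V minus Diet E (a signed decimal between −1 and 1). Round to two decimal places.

The distribution of week-4 weight band is itself part of what the diet does — it is an intermediate outcome. Holding it fixed would remove that part of the effect; the total effect is the pooled difference.
The causal difference is the pooled difference: 0.564 − 0.475 = +0.089.

+0.09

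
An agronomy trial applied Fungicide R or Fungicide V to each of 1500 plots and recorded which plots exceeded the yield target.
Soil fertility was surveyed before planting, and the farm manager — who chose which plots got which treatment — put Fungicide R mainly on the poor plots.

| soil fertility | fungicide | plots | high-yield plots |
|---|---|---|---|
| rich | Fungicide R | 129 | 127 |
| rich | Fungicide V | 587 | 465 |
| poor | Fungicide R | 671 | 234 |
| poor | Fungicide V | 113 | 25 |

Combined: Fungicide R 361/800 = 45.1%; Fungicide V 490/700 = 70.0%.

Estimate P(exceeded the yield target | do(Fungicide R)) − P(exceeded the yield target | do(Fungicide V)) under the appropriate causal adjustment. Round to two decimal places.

+0.16

Here soil fertility is a common cause — it drives both which fungicide a case falls under and the outcome. The crude comparison mixes populations; the stratum-specific rates are the causally relevant ones.
Adjusting over the population distribution of soil fertility: 0.477·(0.984−0.792) + 0.523·(0.349−0.221) = +0.158.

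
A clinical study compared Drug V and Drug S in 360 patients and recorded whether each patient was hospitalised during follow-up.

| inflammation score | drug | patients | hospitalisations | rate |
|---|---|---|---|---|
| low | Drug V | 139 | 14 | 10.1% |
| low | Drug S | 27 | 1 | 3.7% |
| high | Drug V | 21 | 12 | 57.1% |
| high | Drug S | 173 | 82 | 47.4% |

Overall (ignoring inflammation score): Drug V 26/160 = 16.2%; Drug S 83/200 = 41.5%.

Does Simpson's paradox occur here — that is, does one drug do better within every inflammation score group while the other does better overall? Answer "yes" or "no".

Within each inflammation score level (low 10.1% vs 3.7%; high 57.1% vs 47.4%), Drug S has the lower rate every time. Pooled: 16.2% vs 41.5% — Drug V has the lower rate overall. The two comparisons disagree.

yes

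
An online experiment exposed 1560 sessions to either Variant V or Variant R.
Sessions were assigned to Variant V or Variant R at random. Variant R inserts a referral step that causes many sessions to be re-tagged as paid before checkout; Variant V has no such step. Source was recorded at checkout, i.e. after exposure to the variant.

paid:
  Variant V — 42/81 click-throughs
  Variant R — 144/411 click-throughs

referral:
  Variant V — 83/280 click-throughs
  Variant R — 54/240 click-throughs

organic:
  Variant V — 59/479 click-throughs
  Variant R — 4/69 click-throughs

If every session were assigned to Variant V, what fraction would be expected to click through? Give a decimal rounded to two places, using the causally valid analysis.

0.22

Traffic source here is a post-treatment variable shaped by the variant; conditioning on it would introduce bias rather than remove it. The overall comparison is the causal one.
So P(outcome | do(Variant V)) is just the pooled rate for Variant V: 184/840 = 0.219.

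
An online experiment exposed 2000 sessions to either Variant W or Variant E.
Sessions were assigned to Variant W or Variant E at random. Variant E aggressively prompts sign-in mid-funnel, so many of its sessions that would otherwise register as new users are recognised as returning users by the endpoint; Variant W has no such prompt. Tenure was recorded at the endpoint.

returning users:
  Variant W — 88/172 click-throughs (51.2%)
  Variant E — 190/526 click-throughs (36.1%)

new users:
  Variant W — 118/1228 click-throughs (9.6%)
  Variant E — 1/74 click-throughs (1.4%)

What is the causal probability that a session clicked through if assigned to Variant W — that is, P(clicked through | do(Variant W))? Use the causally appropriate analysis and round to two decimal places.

The user tenure-specific comparison favours Variant W throughout, but the pooled figures favour Variant E. The question is whether to condition on user tenure.
Because the variant influences user tenure, user tenure is a post-treatment mediator, not a confounder. Stratifying on it would bias the estimate; the causal effect is the crude pooled difference.
So P(outcome | do(Variant W)) is just the pooled rate for Variant W: 206/1400 = 0.147.

0.15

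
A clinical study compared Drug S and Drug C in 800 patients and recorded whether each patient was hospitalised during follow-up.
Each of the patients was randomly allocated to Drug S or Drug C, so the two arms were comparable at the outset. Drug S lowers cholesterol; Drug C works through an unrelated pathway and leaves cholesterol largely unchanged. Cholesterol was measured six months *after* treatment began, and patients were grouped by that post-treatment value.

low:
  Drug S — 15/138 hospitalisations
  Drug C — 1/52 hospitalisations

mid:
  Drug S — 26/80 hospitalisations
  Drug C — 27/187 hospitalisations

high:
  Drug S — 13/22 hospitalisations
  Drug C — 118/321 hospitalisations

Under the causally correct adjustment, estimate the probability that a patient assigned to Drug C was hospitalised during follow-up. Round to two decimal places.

0.26

The cholesterol-specific comparison favours Drug C throughout, but the pooled figures favour Drug S. The question is whether to condition on cholesterol.
Stratifying would compare drugs among patients the drugs themselves sorted into cholesterol groups — a form of selection on an intermediate. The unconditioned pooled rates give the total causal effect.
So P(outcome | do(Drug C)) is just the pooled rate for Drug C: 146/560 = 0.261.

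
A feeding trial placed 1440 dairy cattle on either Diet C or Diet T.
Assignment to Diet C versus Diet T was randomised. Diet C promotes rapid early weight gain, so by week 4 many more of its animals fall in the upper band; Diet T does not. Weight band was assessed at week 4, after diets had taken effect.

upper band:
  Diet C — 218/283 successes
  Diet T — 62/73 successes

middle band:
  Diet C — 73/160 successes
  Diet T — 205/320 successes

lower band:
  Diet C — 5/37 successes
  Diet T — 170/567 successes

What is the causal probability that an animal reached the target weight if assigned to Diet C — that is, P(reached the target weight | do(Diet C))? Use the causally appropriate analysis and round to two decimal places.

0.62

Week-4 weight band is downstream of the diet. One should not condition on a consequence of treatment, so the overall rates are the right comparison.
So P(outcome | do(Diet C)) is just the pooled rate for Diet C: 296/480 = 0.617.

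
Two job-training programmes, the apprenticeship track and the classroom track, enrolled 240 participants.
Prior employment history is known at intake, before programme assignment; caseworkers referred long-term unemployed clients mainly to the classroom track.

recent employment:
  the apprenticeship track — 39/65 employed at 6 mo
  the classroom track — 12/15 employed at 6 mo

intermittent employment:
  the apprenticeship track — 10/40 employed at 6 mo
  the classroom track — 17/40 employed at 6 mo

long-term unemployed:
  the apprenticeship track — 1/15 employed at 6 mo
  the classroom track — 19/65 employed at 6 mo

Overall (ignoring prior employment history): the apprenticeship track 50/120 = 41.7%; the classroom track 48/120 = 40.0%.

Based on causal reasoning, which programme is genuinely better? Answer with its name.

The imbalance in prior employment history arose from how participants were allocated, not from anything the programme did; and prior employment history independently affects the outcome. The pooled gap is confounded — condition on prior employment history.
Within each level — recent employment: 60.0% vs 80.0%; intermittent employment: 25.0% vs 42.5%; long-term unemployed: 6.7% vs 29.2% — the classroom track is higher every time.

the classroom track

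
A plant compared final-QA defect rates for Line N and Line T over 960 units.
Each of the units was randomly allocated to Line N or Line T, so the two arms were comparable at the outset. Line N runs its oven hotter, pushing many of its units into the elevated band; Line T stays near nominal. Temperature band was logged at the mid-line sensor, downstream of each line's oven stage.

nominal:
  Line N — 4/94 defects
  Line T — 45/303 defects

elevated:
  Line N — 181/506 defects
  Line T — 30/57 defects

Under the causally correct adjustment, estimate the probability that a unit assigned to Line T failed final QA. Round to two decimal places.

In-process temperature band lies on the pathway line → in-process temperature band → outcome, so adjusting for it blocks the indirect effect. For the total causal effect of line, use the unadjusted pooled rates.
So P(outcome | do(Line T)) is just the pooled rate for Line T: 75/360 = 0.208.

0.21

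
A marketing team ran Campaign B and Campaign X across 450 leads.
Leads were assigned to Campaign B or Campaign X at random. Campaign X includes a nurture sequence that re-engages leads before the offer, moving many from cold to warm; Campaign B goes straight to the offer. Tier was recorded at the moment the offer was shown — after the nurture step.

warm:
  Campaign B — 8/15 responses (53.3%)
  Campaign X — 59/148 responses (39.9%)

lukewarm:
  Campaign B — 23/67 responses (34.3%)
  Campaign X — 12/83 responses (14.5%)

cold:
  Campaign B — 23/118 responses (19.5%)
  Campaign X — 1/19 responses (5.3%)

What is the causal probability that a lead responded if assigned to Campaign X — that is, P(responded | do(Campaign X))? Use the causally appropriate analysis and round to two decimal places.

0.29

The stratified and pooled comparisons disagree (Campaign B wins within each engagement tier; Campaign X wins overall), so the answer turns on the causal role of engagement tier.
Engagement tier is recorded after the campaign and is itself shifted by it — it sits on the causal path from campaign to outcome. Conditioning on a mediator would strip out part of the effect we want; the pooled comparison gives the total causal effect.
So P(outcome | do(Campaign X)) is just the pooled rate for Campaign X: 72/250 = 0.288.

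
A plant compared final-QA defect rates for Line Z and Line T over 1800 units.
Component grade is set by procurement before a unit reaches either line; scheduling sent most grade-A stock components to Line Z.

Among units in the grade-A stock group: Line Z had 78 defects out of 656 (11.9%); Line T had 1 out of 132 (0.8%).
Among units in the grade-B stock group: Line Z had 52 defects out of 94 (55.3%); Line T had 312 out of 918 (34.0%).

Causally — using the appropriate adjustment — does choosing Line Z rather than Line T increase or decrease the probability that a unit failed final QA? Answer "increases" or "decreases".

The stratified and pooled comparisons disagree (Line T wins within each component grade; Line Z wins overall), so the answer turns on the causal role of component grade.
Component grade is set before the line has any effect — it is not caused by the line — and it independently drives the outcome. That makes it a confounder, so the causal comparison is within component grade levels.
Within each level — grade-A stock: 11.9% vs 0.8%; grade-B stock: 55.3% vs 34.0% — Line T is lower every time.

increases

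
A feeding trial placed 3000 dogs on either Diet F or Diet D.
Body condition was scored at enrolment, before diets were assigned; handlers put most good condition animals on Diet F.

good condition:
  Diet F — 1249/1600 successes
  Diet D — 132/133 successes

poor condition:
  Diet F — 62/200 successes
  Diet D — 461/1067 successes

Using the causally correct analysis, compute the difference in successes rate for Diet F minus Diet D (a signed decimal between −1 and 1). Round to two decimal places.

The stratified and pooled comparisons disagree (Diet D wins within each starting body condition; Diet F wins overall), so the answer turns on the causal role of starting body condition.
Starting body condition differs across diets for reasons unrelated to any effect of the diet itself, and it separately predicts the outcome — a classic confounder. We must compare within starting body condition levels.
Adjusting over the population distribution of starting body condition: 0.578·(0.781−0.992) + 0.422·(0.310−0.432) = -0.174.

-0.17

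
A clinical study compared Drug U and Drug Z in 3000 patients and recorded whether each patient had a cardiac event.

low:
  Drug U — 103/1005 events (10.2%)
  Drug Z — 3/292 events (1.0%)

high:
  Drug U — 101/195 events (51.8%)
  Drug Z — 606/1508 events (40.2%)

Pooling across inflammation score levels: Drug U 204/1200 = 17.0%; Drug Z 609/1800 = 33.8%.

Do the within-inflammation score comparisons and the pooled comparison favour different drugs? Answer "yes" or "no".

yes

Within each inflammation score level (low 10.2% vs 1.0%; high 51.8% vs 40.2%), Drug Z has the lower rate every time. Pooled: 17.0% vs 33.8% — Drug U has the lower rate overall. The two comparisons disagree.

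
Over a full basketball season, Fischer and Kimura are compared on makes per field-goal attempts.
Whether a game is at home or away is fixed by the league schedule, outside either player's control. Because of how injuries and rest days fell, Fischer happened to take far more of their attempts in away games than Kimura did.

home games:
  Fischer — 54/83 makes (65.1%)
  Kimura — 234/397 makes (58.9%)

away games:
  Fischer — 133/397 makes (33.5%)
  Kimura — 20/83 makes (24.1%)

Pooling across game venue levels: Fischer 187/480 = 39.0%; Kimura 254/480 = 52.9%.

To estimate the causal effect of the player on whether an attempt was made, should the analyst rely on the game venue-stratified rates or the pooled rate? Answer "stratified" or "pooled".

Game venue is set before the player has any effect — it is not caused by the player — and it independently drives the outcome. That makes it a confounder, so the causal comparison is within game venue levels.
Within each level — home games: 65.1% vs 58.9%; away games: 33.5% vs 24.1% — Fischer is higher every time.

stratified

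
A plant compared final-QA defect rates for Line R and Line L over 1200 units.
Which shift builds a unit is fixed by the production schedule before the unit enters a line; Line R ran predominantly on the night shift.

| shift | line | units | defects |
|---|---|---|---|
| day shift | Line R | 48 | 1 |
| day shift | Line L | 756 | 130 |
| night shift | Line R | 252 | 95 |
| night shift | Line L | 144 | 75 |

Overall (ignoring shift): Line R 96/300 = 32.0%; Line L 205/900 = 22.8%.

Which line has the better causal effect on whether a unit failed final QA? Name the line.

Within every shift level Line R has the lower rate, yet pooled Line L does — Simpson's reversal.
Here shift is a common cause — it drives both which line a case falls under and the outcome. The crude comparison mixes populations; the stratum-specific rates are the causally relevant ones.
Within each level — day shift: 2.1% vs 17.2%; night shift: 37.7% vs 52.1% — Line R is lower every time.

Line R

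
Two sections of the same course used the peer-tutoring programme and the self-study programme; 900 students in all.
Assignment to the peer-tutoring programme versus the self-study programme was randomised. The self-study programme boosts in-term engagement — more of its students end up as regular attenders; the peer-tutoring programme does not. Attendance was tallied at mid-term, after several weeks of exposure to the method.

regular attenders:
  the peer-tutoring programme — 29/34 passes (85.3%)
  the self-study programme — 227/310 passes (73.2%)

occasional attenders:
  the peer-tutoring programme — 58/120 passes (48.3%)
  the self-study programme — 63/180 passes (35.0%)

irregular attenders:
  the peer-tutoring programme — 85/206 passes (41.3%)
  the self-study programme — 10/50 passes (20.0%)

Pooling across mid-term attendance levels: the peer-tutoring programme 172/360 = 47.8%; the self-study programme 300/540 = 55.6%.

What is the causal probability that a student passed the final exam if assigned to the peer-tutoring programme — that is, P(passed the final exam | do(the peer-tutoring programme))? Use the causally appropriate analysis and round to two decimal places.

0.48

Within every mid-term attendance level the peer-tutoring programme has the higher rate, yet pooled the self-study programme does — Simpson's reversal.
Mid-term attendance here is a post-treatment variable shaped by the teaching method; conditioning on it would introduce bias rather than remove it. The overall comparison is the causal one.
So P(outcome | do(the peer-tutoring programme)) is just the pooled rate for the peer-tutoring programme: 172/360 = 0.478.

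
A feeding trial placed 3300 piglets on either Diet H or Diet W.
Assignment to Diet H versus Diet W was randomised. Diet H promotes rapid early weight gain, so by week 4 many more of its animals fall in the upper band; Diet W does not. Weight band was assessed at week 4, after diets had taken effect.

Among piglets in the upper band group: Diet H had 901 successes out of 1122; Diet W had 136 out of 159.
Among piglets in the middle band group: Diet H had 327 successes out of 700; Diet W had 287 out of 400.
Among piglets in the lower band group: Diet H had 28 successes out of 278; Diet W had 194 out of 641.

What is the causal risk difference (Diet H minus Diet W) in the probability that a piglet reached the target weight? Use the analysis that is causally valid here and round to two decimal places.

+0.08

Diet W is higher inside every week-4 weight band stratum but Diet H is higher in aggregate. Whether to stratify depends on how week-4 weight band relates to the diet.
Week-4 weight band here is a post-treatment variable shaped by the diet; conditioning on it would introduce bias rather than remove it. The overall comparison is the causal one.
The causal difference is the pooled difference: 0.598 − 0.514 = +0.084.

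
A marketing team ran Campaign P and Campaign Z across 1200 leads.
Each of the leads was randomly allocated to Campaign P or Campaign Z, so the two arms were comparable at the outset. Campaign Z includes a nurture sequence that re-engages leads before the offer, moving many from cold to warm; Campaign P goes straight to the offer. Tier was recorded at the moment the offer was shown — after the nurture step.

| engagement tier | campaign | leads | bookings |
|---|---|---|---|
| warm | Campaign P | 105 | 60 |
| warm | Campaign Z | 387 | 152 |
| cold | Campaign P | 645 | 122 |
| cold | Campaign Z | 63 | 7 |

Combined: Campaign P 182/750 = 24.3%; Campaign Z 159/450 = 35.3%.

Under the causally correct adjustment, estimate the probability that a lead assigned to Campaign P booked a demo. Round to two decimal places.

0.24

Within every engagement tier level Campaign P has the higher rate, yet pooled Campaign Z does — Simpson's reversal.
Engagement tier lies on the pathway campaign → engagement tier → outcome, so adjusting for it blocks the indirect effect. For the total causal effect of campaign, use the unadjusted pooled rates.
So P(outcome | do(Campaign P)) is just the pooled rate for Campaign P: 182/750 = 0.243.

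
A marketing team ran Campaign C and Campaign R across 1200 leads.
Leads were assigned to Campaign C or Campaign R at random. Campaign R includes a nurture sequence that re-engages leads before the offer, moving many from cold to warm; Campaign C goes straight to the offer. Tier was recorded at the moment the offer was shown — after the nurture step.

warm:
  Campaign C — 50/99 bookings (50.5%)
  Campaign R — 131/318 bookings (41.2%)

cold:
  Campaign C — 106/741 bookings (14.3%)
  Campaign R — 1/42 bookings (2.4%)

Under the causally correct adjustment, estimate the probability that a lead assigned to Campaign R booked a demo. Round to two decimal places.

Engagement tier lies on the pathway campaign → engagement tier → outcome, so adjusting for it blocks the indirect effect. For the total causal effect of campaign, use the unadjusted pooled rates.
So P(outcome | do(Campaign R)) is just the pooled rate for Campaign R: 132/360 = 0.367.

0.37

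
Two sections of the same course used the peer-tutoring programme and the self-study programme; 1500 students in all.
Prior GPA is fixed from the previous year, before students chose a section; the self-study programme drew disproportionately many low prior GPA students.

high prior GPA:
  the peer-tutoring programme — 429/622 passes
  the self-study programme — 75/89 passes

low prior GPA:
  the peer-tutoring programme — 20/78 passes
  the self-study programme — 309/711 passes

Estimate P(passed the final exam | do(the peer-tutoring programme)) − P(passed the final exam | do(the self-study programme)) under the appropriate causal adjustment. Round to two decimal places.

-0.17

Within every prior GPA band level the self-study programme has the higher rate, yet pooled the peer-tutoring programme does — Simpson's reversal.
Prior GPA band satisfies the back-door criterion: it is not a descendant of the teaching method, and it blocks the spurious path from teaching method to outcome. Adjusting for it (i.e., using the within-prior GPA band rates) gives the causal effect.
Adjusting over the population distribution of prior GPA band: 0.474·(0.690−0.843) + 0.526·(0.256−0.435) = -0.166.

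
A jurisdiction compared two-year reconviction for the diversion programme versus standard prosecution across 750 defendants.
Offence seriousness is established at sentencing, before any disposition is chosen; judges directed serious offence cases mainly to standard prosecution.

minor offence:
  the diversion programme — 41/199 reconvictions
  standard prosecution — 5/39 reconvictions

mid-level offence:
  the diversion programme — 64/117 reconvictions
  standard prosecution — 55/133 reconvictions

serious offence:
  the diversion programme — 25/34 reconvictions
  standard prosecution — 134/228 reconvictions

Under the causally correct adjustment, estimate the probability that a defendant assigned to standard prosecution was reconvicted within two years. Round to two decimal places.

Since offence seriousness is a pre-existing factor (not a product of the disposition) and it affects the outcome on its own, it is a confounder. The stratified rates, not the pooled rate, identify the causal effect.
Standardising standard prosecution to the population offence seriousness mix: 0.317·5/39 + 0.333·55/133 + 0.349·134/228 = 0.384.

0.38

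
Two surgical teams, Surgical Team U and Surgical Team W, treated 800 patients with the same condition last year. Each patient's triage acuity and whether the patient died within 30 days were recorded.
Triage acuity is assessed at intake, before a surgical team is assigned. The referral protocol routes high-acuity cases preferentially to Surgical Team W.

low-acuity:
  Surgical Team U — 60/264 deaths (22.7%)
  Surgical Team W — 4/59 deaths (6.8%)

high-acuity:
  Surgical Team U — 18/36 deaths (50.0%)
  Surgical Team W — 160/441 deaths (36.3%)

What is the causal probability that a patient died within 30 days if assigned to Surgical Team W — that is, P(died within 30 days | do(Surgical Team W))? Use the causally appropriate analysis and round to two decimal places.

0.24

Surgical Team W is lower inside every triage acuity stratum but Surgical Team U is lower in aggregate. Whether to stratify depends on how triage acuity relates to the surgical team.
Nothing the surgical team does changes triage acuity; the imbalance is an allocation artefact. With triage acuity also predicting the outcome, the pooled figure is confounded, and the within-stratum comparison is the causal one.
Standardising Surgical Team W to the population triage acuity mix: 0.404·4/59 + 0.596·160/441 = 0.244.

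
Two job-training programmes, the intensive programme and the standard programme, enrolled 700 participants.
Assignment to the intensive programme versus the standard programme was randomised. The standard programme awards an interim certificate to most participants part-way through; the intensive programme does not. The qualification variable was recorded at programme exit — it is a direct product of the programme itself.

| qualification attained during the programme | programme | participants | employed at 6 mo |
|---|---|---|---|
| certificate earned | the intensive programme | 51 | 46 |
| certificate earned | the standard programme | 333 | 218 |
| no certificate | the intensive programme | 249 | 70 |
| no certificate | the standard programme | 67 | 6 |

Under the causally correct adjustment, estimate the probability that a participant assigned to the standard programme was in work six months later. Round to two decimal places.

The stratified and pooled comparisons disagree (the intensive programme wins within each qualification attained during the programme; the standard programme wins overall), so the answer turns on the causal role of qualification attained during the programme.
The distribution of qualification attained during the programme is itself part of what the programme does — it is an intermediate outcome. Holding it fixed would remove that part of the effect; the total effect is the pooled difference.
So P(outcome | do(the standard programme)) is just the pooled rate for the standard programme: 224/400 = 0.560.

0.56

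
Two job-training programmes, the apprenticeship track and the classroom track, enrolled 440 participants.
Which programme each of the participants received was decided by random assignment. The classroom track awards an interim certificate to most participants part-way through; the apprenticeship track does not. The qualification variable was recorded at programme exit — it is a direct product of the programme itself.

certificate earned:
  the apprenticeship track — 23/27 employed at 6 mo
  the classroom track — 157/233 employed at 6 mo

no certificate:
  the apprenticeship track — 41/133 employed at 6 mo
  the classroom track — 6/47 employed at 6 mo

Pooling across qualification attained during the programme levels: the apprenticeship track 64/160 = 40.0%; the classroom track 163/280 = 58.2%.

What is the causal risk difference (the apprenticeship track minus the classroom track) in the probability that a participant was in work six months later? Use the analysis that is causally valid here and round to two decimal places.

The distribution of qualification attained during the programme is itself part of what the programme does — it is an intermediate outcome. Holding it fixed would remove that part of the effect; the total effect is the pooled difference.
The causal difference is the pooled difference: 0.400 − 0.582 = -0.182.

-0.18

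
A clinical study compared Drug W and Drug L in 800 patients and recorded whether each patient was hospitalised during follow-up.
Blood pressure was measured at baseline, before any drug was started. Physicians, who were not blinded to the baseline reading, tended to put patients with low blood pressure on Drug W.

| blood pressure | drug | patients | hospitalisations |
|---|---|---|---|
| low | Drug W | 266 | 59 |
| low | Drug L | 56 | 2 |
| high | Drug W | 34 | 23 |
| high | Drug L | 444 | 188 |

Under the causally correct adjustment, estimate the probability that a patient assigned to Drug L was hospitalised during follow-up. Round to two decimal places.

The stratified and pooled comparisons disagree (Drug L wins within each blood pressure; Drug W wins overall), so the answer turns on the causal role of blood pressure.
The imbalance in blood pressure arose from how patients were allocated, not from anything the drug did; and blood pressure independently affects the outcome. The pooled gap is confounded — condition on blood pressure.
Standardising Drug L to the population blood pressure mix: 0.403·2/56 + 0.598·188/444 = 0.267.

0.27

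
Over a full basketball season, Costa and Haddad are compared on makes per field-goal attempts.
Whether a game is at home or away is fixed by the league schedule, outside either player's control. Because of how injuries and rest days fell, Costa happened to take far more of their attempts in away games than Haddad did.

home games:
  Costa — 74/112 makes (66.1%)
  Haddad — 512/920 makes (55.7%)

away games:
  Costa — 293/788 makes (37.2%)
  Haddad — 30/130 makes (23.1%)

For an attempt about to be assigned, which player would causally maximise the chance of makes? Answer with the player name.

Costa

Within every game venue level Costa has the higher rate, yet pooled Haddad does — Simpson's reversal.
Game venue differs across players for reasons unrelated to any effect of the player itself, and it separately predicts the outcome — a classic confounder. We must compare within game venue levels.
Within each level — home games: 66.1% vs 55.7%; away games: 37.2% vs 23.1% — Costa is higher every time.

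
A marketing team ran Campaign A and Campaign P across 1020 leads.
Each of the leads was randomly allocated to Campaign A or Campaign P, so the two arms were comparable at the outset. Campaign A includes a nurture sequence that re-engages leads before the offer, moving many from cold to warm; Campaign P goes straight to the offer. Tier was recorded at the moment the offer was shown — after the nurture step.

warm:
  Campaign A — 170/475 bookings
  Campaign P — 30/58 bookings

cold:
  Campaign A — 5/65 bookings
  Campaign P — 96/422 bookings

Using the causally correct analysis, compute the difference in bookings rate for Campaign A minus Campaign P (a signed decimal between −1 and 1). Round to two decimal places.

+0.06

The stratified and pooled comparisons disagree (Campaign P wins within each engagement tier; Campaign A wins overall), so the answer turns on the causal role of engagement tier.
Engagement tier lies on the pathway campaign → engagement tier → outcome, so adjusting for it blocks the indirect effect. For the total causal effect of campaign, use the unadjusted pooled rates.
The causal difference is the pooled difference: 0.324 − 0.263 = +0.062.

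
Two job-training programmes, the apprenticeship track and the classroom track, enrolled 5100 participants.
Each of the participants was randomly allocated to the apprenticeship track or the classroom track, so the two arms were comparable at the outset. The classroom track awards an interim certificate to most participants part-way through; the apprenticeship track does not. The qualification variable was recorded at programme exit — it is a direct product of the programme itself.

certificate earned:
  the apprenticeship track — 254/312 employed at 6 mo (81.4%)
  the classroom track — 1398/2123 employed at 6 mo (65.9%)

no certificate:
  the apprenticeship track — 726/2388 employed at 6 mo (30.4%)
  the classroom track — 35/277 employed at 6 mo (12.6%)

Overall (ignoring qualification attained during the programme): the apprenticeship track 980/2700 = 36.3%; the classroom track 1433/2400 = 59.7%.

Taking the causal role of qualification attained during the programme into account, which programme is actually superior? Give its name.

the classroom track

Stratifying would compare programmes among participants the programmes themselves sorted into qualification attained during the programme groups — a form of selection on an intermediate. The unconditioned pooled rates give the total causal effect.
Pooled: the apprenticeship track 36.3% vs the classroom track 59.7%; the classroom track is higher overall.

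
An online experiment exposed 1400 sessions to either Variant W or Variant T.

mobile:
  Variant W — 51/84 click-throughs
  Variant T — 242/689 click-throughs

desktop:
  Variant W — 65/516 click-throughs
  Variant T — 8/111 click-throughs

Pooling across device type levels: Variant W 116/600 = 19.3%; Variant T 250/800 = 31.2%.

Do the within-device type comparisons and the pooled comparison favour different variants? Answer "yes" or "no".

yes

Within each device type level (mobile 60.7% vs 35.1%; desktop 12.6% vs 7.2%), Variant W has the higher rate every time. Pooled: 19.3% vs 31.2% — Variant T has the higher rate overall. The two comparisons disagree.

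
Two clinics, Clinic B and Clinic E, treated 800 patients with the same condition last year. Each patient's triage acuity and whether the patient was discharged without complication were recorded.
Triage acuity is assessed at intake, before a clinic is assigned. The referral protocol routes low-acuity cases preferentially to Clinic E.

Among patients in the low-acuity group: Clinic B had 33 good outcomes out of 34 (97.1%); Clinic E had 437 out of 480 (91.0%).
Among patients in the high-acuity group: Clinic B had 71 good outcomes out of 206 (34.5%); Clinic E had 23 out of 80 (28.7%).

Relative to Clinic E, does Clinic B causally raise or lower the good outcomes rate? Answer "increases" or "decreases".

Triage acuity differs across clinics for reasons unrelated to any effect of the clinic itself, and it separately predicts the outcome — a classic confounder. We must compare within triage acuity levels.
Within each level — low-acuity: 97.1% vs 91.0%; high-acuity: 34.5% vs 28.7% — Clinic B is higher every time.

increases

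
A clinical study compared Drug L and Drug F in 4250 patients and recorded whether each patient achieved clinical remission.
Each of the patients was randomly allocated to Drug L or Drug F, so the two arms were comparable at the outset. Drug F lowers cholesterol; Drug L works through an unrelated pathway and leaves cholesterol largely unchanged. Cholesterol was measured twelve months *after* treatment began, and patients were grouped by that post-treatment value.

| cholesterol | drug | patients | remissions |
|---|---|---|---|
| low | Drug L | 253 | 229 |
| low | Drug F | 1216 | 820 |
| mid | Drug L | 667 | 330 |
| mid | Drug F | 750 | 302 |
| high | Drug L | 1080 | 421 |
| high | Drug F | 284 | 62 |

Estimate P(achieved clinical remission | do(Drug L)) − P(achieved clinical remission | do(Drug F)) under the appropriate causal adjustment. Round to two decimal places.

-0.04

The stratified and pooled comparisons disagree (Drug L wins within each cholesterol; Drug F wins overall), so the answer turns on the causal role of cholesterol.
Cholesterol lies on the pathway drug → cholesterol → outcome, so adjusting for it blocks the indirect effect. For the total causal effect of drug, use the unadjusted pooled rates.
The causal difference is the pooled difference: 0.490 − 0.526 = -0.036.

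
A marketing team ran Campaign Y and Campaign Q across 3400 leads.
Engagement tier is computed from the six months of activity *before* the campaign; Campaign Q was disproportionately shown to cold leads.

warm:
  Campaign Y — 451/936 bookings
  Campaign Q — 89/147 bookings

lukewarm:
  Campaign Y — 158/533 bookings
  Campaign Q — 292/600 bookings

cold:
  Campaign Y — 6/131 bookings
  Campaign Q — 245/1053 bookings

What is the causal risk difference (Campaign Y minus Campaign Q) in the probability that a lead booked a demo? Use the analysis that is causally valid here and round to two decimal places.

The imbalance in engagement tier arose from how leads were allocated, not from anything the campaign did; and engagement tier independently affects the outcome. The pooled gap is confounded — condition on engagement tier.
Adjusting over the population distribution of engagement tier: 0.319·(0.482−0.605) + 0.333·(0.296−0.487) + 0.348·(0.046−0.233) = -0.168.

-0.17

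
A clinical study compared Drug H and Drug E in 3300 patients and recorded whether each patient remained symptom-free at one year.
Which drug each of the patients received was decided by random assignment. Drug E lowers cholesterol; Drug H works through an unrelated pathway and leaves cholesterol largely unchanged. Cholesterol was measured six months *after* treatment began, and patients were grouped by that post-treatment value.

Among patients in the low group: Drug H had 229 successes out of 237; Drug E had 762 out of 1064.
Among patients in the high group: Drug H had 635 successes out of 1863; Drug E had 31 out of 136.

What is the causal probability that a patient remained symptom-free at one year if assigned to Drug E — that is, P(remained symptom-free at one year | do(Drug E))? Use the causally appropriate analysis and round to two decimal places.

Because the drug influences cholesterol, cholesterol is a post-treatment mediator, not a confounder. Stratifying on it would bias the estimate; the causal effect is the crude pooled difference.
So P(outcome | do(Drug E)) is just the pooled rate for Drug E: 793/1200 = 0.661.

0.66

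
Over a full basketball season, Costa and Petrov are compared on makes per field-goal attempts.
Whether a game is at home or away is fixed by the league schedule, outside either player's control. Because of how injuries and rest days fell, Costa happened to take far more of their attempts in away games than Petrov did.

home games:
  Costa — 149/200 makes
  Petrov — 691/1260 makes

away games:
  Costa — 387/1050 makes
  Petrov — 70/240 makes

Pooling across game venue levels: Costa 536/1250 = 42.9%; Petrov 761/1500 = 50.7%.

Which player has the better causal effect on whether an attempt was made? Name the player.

The imbalance in game venue arose from how field-goal attempts were allocated, not from anything the player did; and game venue independently affects the outcome. The pooled gap is confounded — condition on game venue.
Within each level — home games: 74.5% vs 54.8%; away games: 36.9% vs 29.2% — Costa is higher every time.

Costa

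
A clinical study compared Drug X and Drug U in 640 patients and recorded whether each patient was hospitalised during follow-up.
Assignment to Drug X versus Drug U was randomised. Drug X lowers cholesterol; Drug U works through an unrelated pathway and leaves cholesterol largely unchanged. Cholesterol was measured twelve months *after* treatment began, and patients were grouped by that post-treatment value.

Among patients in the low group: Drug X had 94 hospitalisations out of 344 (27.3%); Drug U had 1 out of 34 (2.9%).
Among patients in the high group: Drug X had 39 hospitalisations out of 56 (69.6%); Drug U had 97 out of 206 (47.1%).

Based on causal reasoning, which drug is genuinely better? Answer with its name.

Within every cholesterol level Drug U has the lower rate, yet pooled Drug X does — Simpson's reversal.
Cholesterol is recorded after the drug and is itself shifted by it — it sits on the causal path from drug to outcome. Conditioning on a mediator would strip out part of the effect we want; the pooled comparison gives the total causal effect.
Pooled: Drug X 33.2% vs Drug U 40.8%; Drug X is lower overall.

Drug X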